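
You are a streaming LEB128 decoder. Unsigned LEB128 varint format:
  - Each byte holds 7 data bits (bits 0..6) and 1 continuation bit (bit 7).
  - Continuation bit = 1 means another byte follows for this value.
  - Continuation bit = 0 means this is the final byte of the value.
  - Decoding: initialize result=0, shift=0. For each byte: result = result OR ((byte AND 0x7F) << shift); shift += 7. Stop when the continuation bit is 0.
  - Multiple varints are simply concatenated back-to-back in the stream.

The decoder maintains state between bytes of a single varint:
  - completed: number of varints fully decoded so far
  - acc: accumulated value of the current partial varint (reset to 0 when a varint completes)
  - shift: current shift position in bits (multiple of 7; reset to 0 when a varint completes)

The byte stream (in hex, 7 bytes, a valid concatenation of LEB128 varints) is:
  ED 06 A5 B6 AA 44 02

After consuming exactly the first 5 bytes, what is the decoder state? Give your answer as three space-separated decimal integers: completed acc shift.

byte[0]=0xED cont=1 payload=0x6D: acc |= 109<<0 -> completed=0 acc=109 shift=7
byte[1]=0x06 cont=0 payload=0x06: varint #1 complete (value=877); reset -> completed=1 acc=0 shift=0
byte[2]=0xA5 cont=1 payload=0x25: acc |= 37<<0 -> completed=1 acc=37 shift=7
byte[3]=0xB6 cont=1 payload=0x36: acc |= 54<<7 -> completed=1 acc=6949 shift=14
byte[4]=0xAA cont=1 payload=0x2A: acc |= 42<<14 -> completed=1 acc=695077 shift=21

Answer: 1 695077 21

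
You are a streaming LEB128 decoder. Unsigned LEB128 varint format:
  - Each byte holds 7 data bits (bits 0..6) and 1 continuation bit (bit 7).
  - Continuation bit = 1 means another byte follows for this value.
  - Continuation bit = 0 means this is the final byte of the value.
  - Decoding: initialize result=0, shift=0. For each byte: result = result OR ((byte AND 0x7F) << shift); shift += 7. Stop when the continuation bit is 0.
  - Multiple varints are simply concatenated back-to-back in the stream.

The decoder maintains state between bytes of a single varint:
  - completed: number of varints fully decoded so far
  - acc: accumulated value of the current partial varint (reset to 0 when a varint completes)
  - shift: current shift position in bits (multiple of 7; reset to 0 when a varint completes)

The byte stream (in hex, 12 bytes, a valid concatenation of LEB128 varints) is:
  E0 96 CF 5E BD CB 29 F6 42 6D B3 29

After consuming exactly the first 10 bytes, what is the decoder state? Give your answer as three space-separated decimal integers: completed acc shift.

Answer: 4 0 0

Derivation:
byte[0]=0xE0 cont=1 payload=0x60: acc |= 96<<0 -> completed=0 acc=96 shift=7
byte[1]=0x96 cont=1 payload=0x16: acc |= 22<<7 -> completed=0 acc=2912 shift=14
byte[2]=0xCF cont=1 payload=0x4F: acc |= 79<<14 -> completed=0 acc=1297248 shift=21
byte[3]=0x5E cont=0 payload=0x5E: varint #1 complete (value=198429536); reset -> completed=1 acc=0 shift=0
byte[4]=0xBD cont=1 payload=0x3D: acc |= 61<<0 -> completed=1 acc=61 shift=7
byte[5]=0xCB cont=1 payload=0x4B: acc |= 75<<7 -> completed=1 acc=9661 shift=14
byte[6]=0x29 cont=0 payload=0x29: varint #2 complete (value=681405); reset -> completed=2 acc=0 shift=0
byte[7]=0xF6 cont=1 payload=0x76: acc |= 118<<0 -> completed=2 acc=118 shift=7
byte[8]=0x42 cont=0 payload=0x42: varint #3 complete (value=8566); reset -> completed=3 acc=0 shift=0
byte[9]=0x6D cont=0 payload=0x6D: varint #4 complete (value=109); reset -> completed=4 acc=0 shift=0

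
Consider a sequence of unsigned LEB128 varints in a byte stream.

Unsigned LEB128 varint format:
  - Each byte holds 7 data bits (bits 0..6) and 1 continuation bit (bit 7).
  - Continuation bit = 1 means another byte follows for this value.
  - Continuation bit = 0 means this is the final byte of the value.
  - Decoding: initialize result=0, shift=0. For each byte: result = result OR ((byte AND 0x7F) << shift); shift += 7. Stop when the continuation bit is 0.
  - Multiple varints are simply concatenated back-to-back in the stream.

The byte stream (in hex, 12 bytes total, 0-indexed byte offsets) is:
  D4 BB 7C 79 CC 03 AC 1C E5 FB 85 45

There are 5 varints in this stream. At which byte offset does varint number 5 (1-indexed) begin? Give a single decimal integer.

  byte[0]=0xD4 cont=1 payload=0x54=84: acc |= 84<<0 -> acc=84 shift=7
  byte[1]=0xBB cont=1 payload=0x3B=59: acc |= 59<<7 -> acc=7636 shift=14
  byte[2]=0x7C cont=0 payload=0x7C=124: acc |= 124<<14 -> acc=2039252 shift=21 [end]
Varint 1: bytes[0:3] = D4 BB 7C -> value 2039252 (3 byte(s))
  byte[3]=0x79 cont=0 payload=0x79=121: acc |= 121<<0 -> acc=121 shift=7 [end]
Varint 2: bytes[3:4] = 79 -> value 121 (1 byte(s))
  byte[4]=0xCC cont=1 payload=0x4C=76: acc |= 76<<0 -> acc=76 shift=7
  byte[5]=0x03 cont=0 payload=0x03=3: acc |= 3<<7 -> acc=460 shift=14 [end]
Varint 3: bytes[4:6] = CC 03 -> value 460 (2 byte(s))
  byte[6]=0xAC cont=1 payload=0x2C=44: acc |= 44<<0 -> acc=44 shift=7
  byte[7]=0x1C cont=0 payload=0x1C=28: acc |= 28<<7 -> acc=3628 shift=14 [end]
Varint 4: bytes[6:8] = AC 1C -> value 3628 (2 byte(s))
  byte[8]=0xE5 cont=1 payload=0x65=101: acc |= 101<<0 -> acc=101 shift=7
  byte[9]=0xFB cont=1 payload=0x7B=123: acc |= 123<<7 -> acc=15845 shift=14
  byte[10]=0x85 cont=1 payload=0x05=5: acc |= 5<<14 -> acc=97765 shift=21
  byte[11]=0x45 cont=0 payload=0x45=69: acc |= 69<<21 -> acc=144801253 shift=28 [end]
Varint 5: bytes[8:12] = E5 FB 85 45 -> value 144801253 (4 byte(s))

Answer: 8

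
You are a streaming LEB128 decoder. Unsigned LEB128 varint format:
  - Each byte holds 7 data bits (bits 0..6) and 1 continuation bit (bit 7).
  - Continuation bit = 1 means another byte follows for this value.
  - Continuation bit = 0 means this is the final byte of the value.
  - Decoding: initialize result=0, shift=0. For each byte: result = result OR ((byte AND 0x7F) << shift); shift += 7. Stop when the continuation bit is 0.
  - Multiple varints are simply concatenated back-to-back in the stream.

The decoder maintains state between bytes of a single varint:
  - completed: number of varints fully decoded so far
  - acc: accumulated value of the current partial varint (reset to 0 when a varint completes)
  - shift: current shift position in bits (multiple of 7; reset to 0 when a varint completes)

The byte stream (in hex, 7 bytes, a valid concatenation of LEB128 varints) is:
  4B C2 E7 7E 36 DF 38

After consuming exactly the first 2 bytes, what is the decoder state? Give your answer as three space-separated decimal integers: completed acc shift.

byte[0]=0x4B cont=0 payload=0x4B: varint #1 complete (value=75); reset -> completed=1 acc=0 shift=0
byte[1]=0xC2 cont=1 payload=0x42: acc |= 66<<0 -> completed=1 acc=66 shift=7

Answer: 1 66 7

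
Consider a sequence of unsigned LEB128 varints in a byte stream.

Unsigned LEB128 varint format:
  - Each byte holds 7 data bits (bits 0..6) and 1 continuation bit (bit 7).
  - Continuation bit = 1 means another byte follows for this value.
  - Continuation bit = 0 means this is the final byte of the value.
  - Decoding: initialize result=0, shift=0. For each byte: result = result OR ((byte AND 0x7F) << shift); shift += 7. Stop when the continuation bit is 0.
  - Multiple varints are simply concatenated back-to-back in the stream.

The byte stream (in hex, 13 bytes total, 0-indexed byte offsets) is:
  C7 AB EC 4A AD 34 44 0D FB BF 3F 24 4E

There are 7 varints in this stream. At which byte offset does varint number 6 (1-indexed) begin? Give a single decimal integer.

Answer: 11

Derivation:
  byte[0]=0xC7 cont=1 payload=0x47=71: acc |= 71<<0 -> acc=71 shift=7
  byte[1]=0xAB cont=1 payload=0x2B=43: acc |= 43<<7 -> acc=5575 shift=14
  byte[2]=0xEC cont=1 payload=0x6C=108: acc |= 108<<14 -> acc=1775047 shift=21
  byte[3]=0x4A cont=0 payload=0x4A=74: acc |= 74<<21 -> acc=156964295 shift=28 [end]
Varint 1: bytes[0:4] = C7 AB EC 4A -> value 156964295 (4 byte(s))
  byte[4]=0xAD cont=1 payload=0x2D=45: acc |= 45<<0 -> acc=45 shift=7
  byte[5]=0x34 cont=0 payload=0x34=52: acc |= 52<<7 -> acc=6701 shift=14 [end]
Varint 2: bytes[4:6] = AD 34 -> value 6701 (2 byte(s))
  byte[6]=0x44 cont=0 payload=0x44=68: acc |= 68<<0 -> acc=68 shift=7 [end]
Varint 3: bytes[6:7] = 44 -> value 68 (1 byte(s))
  byte[7]=0x0D cont=0 payload=0x0D=13: acc |= 13<<0 -> acc=13 shift=7 [end]
Varint 4: bytes[7:8] = 0D -> value 13 (1 byte(s))
  byte[8]=0xFB cont=1 payload=0x7B=123: acc |= 123<<0 -> acc=123 shift=7
  byte[9]=0xBF cont=1 payload=0x3F=63: acc |= 63<<7 -> acc=8187 shift=14
  byte[10]=0x3F cont=0 payload=0x3F=63: acc |= 63<<14 -> acc=1040379 shift=21 [end]
Varint 5: bytes[8:11] = FB BF 3F -> value 1040379 (3 byte(s))
  byte[11]=0x24 cont=0 payload=0x24=36: acc |= 36<<0 -> acc=36 shift=7 [end]
Varint 6: bytes[11:12] = 24 -> value 36 (1 byte(s))
  byte[12]=0x4E cont=0 payload=0x4E=78: acc |= 78<<0 -> acc=78 shift=7 [end]
Varint 7: bytes[12:13] = 4E -> value 78 (1 byte(s))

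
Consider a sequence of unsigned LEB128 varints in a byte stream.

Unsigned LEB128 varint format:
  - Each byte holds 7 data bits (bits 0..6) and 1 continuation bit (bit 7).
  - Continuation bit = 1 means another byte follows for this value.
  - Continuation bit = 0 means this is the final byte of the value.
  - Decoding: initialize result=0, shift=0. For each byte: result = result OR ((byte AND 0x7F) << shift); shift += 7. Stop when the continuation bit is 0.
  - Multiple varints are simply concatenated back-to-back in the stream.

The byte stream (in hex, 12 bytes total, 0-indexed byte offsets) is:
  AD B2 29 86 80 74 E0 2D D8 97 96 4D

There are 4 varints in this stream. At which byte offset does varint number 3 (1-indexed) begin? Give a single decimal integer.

Answer: 6

Derivation:
  byte[0]=0xAD cont=1 payload=0x2D=45: acc |= 45<<0 -> acc=45 shift=7
  byte[1]=0xB2 cont=1 payload=0x32=50: acc |= 50<<7 -> acc=6445 shift=14
  byte[2]=0x29 cont=0 payload=0x29=41: acc |= 41<<14 -> acc=678189 shift=21 [end]
Varint 1: bytes[0:3] = AD B2 29 -> value 678189 (3 byte(s))
  byte[3]=0x86 cont=1 payload=0x06=6: acc |= 6<<0 -> acc=6 shift=7
  byte[4]=0x80 cont=1 payload=0x00=0: acc |= 0<<7 -> acc=6 shift=14
  byte[5]=0x74 cont=0 payload=0x74=116: acc |= 116<<14 -> acc=1900550 shift=21 [end]
Varint 2: bytes[3:6] = 86 80 74 -> value 1900550 (3 byte(s))
  byte[6]=0xE0 cont=1 payload=0x60=96: acc |= 96<<0 -> acc=96 shift=7
  byte[7]=0x2D cont=0 payload=0x2D=45: acc |= 45<<7 -> acc=5856 shift=14 [end]
Varint 3: bytes[6:8] = E0 2D -> value 5856 (2 byte(s))
  byte[8]=0xD8 cont=1 payload=0x58=88: acc |= 88<<0 -> acc=88 shift=7
  byte[9]=0x97 cont=1 payload=0x17=23: acc |= 23<<7 -> acc=3032 shift=14
  byte[10]=0x96 cont=1 payload=0x16=22: acc |= 22<<14 -> acc=363480 shift=21
  byte[11]=0x4D cont=0 payload=0x4D=77: acc |= 77<<21 -> acc=161844184 shift=28 [end]
Varint 4: bytes[8:12] = D8 97 96 4D -> value 161844184 (4 byte(s))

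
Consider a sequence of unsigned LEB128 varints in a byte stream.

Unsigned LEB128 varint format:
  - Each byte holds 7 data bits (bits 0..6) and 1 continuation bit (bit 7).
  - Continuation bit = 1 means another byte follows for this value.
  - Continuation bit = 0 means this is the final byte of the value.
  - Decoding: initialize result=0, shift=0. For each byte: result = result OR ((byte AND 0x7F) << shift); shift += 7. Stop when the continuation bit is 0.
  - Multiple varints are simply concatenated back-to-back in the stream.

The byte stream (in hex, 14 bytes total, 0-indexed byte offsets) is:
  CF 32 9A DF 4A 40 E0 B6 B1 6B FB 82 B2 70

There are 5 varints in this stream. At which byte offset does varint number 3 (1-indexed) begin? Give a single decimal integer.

Answer: 5

Derivation:
  byte[0]=0xCF cont=1 payload=0x4F=79: acc |= 79<<0 -> acc=79 shift=7
  byte[1]=0x32 cont=0 payload=0x32=50: acc |= 50<<7 -> acc=6479 shift=14 [end]
Varint 1: bytes[0:2] = CF 32 -> value 6479 (2 byte(s))
  byte[2]=0x9A cont=1 payload=0x1A=26: acc |= 26<<0 -> acc=26 shift=7
  byte[3]=0xDF cont=1 payload=0x5F=95: acc |= 95<<7 -> acc=12186 shift=14
  byte[4]=0x4A cont=0 payload=0x4A=74: acc |= 74<<14 -> acc=1224602 shift=21 [end]
Varint 2: bytes[2:5] = 9A DF 4A -> value 1224602 (3 byte(s))
  byte[5]=0x40 cont=0 payload=0x40=64: acc |= 64<<0 -> acc=64 shift=7 [end]
Varint 3: bytes[5:6] = 40 -> value 64 (1 byte(s))
  byte[6]=0xE0 cont=1 payload=0x60=96: acc |= 96<<0 -> acc=96 shift=7
  byte[7]=0xB6 cont=1 payload=0x36=54: acc |= 54<<7 -> acc=7008 shift=14
  byte[8]=0xB1 cont=1 payload=0x31=49: acc |= 49<<14 -> acc=809824 shift=21
  byte[9]=0x6B cont=0 payload=0x6B=107: acc |= 107<<21 -> acc=225205088 shift=28 [end]
Varint 4: bytes[6:10] = E0 B6 B1 6B -> value 225205088 (4 byte(s))
  byte[10]=0xFB cont=1 payload=0x7B=123: acc |= 123<<0 -> acc=123 shift=7
  byte[11]=0x82 cont=1 payload=0x02=2: acc |= 2<<7 -> acc=379 shift=14
  byte[12]=0xB2 cont=1 payload=0x32=50: acc |= 50<<14 -> acc=819579 shift=21
  byte[13]=0x70 cont=0 payload=0x70=112: acc |= 112<<21 -> acc=235700603 shift=28 [end]
Varint 5: bytes[10:14] = FB 82 B2 70 -> value 235700603 (4 byte(s))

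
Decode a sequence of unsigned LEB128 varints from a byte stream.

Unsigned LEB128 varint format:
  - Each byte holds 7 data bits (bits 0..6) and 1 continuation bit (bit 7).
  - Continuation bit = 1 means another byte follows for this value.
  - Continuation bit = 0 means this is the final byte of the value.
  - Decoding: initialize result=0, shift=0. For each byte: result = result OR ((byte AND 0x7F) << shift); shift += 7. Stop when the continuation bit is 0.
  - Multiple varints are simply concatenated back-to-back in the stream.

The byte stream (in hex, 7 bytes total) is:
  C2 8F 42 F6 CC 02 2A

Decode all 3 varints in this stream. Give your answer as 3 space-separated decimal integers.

Answer: 1083330 42614 42

Derivation:
  byte[0]=0xC2 cont=1 payload=0x42=66: acc |= 66<<0 -> acc=66 shift=7
  byte[1]=0x8F cont=1 payload=0x0F=15: acc |= 15<<7 -> acc=1986 shift=14
  byte[2]=0x42 cont=0 payload=0x42=66: acc |= 66<<14 -> acc=1083330 shift=21 [end]
Varint 1: bytes[0:3] = C2 8F 42 -> value 1083330 (3 byte(s))
  byte[3]=0xF6 cont=1 payload=0x76=118: acc |= 118<<0 -> acc=118 shift=7
  byte[4]=0xCC cont=1 payload=0x4C=76: acc |= 76<<7 -> acc=9846 shift=14
  byte[5]=0x02 cont=0 payload=0x02=2: acc |= 2<<14 -> acc=42614 shift=21 [end]
Varint 2: bytes[3:6] = F6 CC 02 -> value 42614 (3 byte(s))
  byte[6]=0x2A cont=0 payload=0x2A=42: acc |= 42<<0 -> acc=42 shift=7 [end]
Varint 3: bytes[6:7] = 2A -> value 42 (1 byte(s))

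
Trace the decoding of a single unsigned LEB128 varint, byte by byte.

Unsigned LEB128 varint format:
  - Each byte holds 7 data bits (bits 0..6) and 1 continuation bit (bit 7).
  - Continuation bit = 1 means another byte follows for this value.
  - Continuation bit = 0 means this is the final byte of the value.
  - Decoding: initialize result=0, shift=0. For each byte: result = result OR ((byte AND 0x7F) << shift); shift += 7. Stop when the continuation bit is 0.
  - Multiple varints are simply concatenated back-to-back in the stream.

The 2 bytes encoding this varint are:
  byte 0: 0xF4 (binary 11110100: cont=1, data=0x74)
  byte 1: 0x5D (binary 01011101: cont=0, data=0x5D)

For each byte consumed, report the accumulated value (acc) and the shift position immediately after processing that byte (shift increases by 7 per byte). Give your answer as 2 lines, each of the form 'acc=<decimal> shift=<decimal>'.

byte 0=0xF4: payload=0x74=116, contrib = 116<<0 = 116; acc -> 116, shift -> 7
byte 1=0x5D: payload=0x5D=93, contrib = 93<<7 = 11904; acc -> 12020, shift -> 14

Answer: acc=116 shift=7
acc=12020 shift=14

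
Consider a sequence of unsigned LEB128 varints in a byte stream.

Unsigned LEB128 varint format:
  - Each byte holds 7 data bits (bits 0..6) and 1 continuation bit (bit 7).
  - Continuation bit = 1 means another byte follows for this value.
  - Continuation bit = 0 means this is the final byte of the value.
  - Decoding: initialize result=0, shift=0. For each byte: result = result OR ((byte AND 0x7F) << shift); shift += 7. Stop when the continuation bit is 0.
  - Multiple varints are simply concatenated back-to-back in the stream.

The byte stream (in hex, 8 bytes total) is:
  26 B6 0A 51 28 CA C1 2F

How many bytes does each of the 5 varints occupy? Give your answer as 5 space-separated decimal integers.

Answer: 1 2 1 1 3

Derivation:
  byte[0]=0x26 cont=0 payload=0x26=38: acc |= 38<<0 -> acc=38 shift=7 [end]
Varint 1: bytes[0:1] = 26 -> value 38 (1 byte(s))
  byte[1]=0xB6 cont=1 payload=0x36=54: acc |= 54<<0 -> acc=54 shift=7
  byte[2]=0x0A cont=0 payload=0x0A=10: acc |= 10<<7 -> acc=1334 shift=14 [end]
Varint 2: bytes[1:3] = B6 0A -> value 1334 (2 byte(s))
  byte[3]=0x51 cont=0 payload=0x51=81: acc |= 81<<0 -> acc=81 shift=7 [end]
Varint 3: bytes[3:4] = 51 -> value 81 (1 byte(s))
  byte[4]=0x28 cont=0 payload=0x28=40: acc |= 40<<0 -> acc=40 shift=7 [end]
Varint 4: bytes[4:5] = 28 -> value 40 (1 byte(s))
  byte[5]=0xCA cont=1 payload=0x4A=74: acc |= 74<<0 -> acc=74 shift=7
  byte[6]=0xC1 cont=1 payload=0x41=65: acc |= 65<<7 -> acc=8394 shift=14
  byte[7]=0x2F cont=0 payload=0x2F=47: acc |= 47<<14 -> acc=778442 shift=21 [end]
Varint 5: bytes[5:8] = CA C1 2F -> value 778442 (3 byte(s))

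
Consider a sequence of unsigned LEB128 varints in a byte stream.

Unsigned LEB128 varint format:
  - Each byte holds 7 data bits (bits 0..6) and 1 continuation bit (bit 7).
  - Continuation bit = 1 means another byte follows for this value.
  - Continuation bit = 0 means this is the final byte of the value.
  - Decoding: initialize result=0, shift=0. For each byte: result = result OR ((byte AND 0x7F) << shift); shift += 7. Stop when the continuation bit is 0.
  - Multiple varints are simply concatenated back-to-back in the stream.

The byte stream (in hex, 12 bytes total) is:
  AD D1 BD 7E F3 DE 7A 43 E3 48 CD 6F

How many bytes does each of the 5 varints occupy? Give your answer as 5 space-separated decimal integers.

  byte[0]=0xAD cont=1 payload=0x2D=45: acc |= 45<<0 -> acc=45 shift=7
  byte[1]=0xD1 cont=1 payload=0x51=81: acc |= 81<<7 -> acc=10413 shift=14
  byte[2]=0xBD cont=1 payload=0x3D=61: acc |= 61<<14 -> acc=1009837 shift=21
  byte[3]=0x7E cont=0 payload=0x7E=126: acc |= 126<<21 -> acc=265250989 shift=28 [end]
Varint 1: bytes[0:4] = AD D1 BD 7E -> value 265250989 (4 byte(s))
  byte[4]=0xF3 cont=1 payload=0x73=115: acc |= 115<<0 -> acc=115 shift=7
  byte[5]=0xDE cont=1 payload=0x5E=94: acc |= 94<<7 -> acc=12147 shift=14
  byte[6]=0x7A cont=0 payload=0x7A=122: acc |= 122<<14 -> acc=2010995 shift=21 [end]
Varint 2: bytes[4:7] = F3 DE 7A -> value 2010995 (3 byte(s))
  byte[7]=0x43 cont=0 payload=0x43=67: acc |= 67<<0 -> acc=67 shift=7 [end]
Varint 3: bytes[7:8] = 43 -> value 67 (1 byte(s))
  byte[8]=0xE3 cont=1 payload=0x63=99: acc |= 99<<0 -> acc=99 shift=7
  byte[9]=0x48 cont=0 payload=0x48=72: acc |= 72<<7 -> acc=9315 shift=14 [end]
Varint 4: bytes[8:10] = E3 48 -> value 9315 (2 byte(s))
  byte[10]=0xCD cont=1 payload=0x4D=77: acc |= 77<<0 -> acc=77 shift=7
  byte[11]=0x6F cont=0 payload=0x6F=111: acc |= 111<<7 -> acc=14285 shift=14 [end]
Varint 5: bytes[10:12] = CD 6F -> value 14285 (2 byte(s))

Answer: 4 3 1 2 2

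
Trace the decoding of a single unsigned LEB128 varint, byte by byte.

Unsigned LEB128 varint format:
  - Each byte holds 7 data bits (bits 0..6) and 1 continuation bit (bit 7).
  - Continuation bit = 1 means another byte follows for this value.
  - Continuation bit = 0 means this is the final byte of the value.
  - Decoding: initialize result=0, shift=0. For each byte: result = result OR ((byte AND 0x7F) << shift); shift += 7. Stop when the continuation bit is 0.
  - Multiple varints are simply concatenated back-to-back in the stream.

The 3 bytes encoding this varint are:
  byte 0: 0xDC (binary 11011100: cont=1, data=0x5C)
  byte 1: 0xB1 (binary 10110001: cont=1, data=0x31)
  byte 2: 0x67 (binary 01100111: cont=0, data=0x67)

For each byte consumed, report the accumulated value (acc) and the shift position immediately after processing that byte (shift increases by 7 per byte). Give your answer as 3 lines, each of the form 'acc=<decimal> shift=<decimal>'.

Answer: acc=92 shift=7
acc=6364 shift=14
acc=1693916 shift=21

Derivation:
byte 0=0xDC: payload=0x5C=92, contrib = 92<<0 = 92; acc -> 92, shift -> 7
byte 1=0xB1: payload=0x31=49, contrib = 49<<7 = 6272; acc -> 6364, shift -> 14
byte 2=0x67: payload=0x67=103, contrib = 103<<14 = 1687552; acc -> 1693916, shift -> 21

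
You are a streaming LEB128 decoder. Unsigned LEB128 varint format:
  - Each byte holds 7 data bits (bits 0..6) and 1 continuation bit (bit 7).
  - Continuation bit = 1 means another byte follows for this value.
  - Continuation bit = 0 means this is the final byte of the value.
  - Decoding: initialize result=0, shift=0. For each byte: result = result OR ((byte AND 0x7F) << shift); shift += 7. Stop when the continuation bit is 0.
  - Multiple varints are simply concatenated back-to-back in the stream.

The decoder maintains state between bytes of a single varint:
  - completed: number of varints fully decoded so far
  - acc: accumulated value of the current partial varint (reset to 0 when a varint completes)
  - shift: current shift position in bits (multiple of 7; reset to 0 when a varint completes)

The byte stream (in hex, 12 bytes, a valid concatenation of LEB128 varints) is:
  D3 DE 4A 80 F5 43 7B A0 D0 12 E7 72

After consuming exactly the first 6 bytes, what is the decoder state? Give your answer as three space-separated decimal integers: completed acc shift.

Answer: 2 0 0

Derivation:
byte[0]=0xD3 cont=1 payload=0x53: acc |= 83<<0 -> completed=0 acc=83 shift=7
byte[1]=0xDE cont=1 payload=0x5E: acc |= 94<<7 -> completed=0 acc=12115 shift=14
byte[2]=0x4A cont=0 payload=0x4A: varint #1 complete (value=1224531); reset -> completed=1 acc=0 shift=0
byte[3]=0x80 cont=1 payload=0x00: acc |= 0<<0 -> completed=1 acc=0 shift=7
byte[4]=0xF5 cont=1 payload=0x75: acc |= 117<<7 -> completed=1 acc=14976 shift=14
byte[5]=0x43 cont=0 payload=0x43: varint #2 complete (value=1112704); reset -> completed=2 acc=0 shift=0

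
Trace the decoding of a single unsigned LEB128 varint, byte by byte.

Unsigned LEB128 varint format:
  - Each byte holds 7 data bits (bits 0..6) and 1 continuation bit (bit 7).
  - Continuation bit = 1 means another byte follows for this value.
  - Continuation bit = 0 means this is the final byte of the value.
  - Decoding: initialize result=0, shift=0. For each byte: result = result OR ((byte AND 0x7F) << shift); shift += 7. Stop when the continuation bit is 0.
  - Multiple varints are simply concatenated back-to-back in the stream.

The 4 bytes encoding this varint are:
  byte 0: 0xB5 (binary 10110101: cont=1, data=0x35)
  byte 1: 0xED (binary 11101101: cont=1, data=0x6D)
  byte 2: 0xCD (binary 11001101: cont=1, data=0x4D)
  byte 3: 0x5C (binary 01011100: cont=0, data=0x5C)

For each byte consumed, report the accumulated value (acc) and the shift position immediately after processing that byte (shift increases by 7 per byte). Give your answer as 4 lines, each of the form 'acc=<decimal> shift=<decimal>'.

byte 0=0xB5: payload=0x35=53, contrib = 53<<0 = 53; acc -> 53, shift -> 7
byte 1=0xED: payload=0x6D=109, contrib = 109<<7 = 13952; acc -> 14005, shift -> 14
byte 2=0xCD: payload=0x4D=77, contrib = 77<<14 = 1261568; acc -> 1275573, shift -> 21
byte 3=0x5C: payload=0x5C=92, contrib = 92<<21 = 192937984; acc -> 194213557, shift -> 28

Answer: acc=53 shift=7
acc=14005 shift=14
acc=1275573 shift=21
acc=194213557 shift=28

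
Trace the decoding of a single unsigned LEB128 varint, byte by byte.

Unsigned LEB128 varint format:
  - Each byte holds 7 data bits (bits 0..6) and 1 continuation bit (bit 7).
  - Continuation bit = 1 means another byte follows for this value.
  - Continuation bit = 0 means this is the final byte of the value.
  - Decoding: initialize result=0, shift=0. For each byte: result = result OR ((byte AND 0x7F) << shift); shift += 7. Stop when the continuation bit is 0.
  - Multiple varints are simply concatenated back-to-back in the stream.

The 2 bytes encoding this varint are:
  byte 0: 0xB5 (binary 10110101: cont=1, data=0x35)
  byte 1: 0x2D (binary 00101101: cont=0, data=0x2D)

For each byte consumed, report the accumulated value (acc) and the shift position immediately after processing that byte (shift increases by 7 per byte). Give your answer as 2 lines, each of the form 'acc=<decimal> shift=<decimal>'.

byte 0=0xB5: payload=0x35=53, contrib = 53<<0 = 53; acc -> 53, shift -> 7
byte 1=0x2D: payload=0x2D=45, contrib = 45<<7 = 5760; acc -> 5813, shift -> 14

Answer: acc=53 shift=7
acc=5813 shift=14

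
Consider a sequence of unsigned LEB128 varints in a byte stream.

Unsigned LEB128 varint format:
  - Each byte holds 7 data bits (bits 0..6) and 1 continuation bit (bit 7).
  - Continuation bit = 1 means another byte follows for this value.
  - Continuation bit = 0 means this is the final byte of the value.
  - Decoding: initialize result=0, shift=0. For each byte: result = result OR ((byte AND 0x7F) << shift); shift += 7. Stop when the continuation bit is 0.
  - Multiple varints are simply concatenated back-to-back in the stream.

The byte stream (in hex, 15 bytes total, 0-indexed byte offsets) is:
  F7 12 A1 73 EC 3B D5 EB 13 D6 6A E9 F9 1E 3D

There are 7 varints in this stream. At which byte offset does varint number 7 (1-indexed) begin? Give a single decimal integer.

  byte[0]=0xF7 cont=1 payload=0x77=119: acc |= 119<<0 -> acc=119 shift=7
  byte[1]=0x12 cont=0 payload=0x12=18: acc |= 18<<7 -> acc=2423 shift=14 [end]
Varint 1: bytes[0:2] = F7 12 -> value 2423 (2 byte(s))
  byte[2]=0xA1 cont=1 payload=0x21=33: acc |= 33<<0 -> acc=33 shift=7
  byte[3]=0x73 cont=0 payload=0x73=115: acc |= 115<<7 -> acc=14753 shift=14 [end]
Varint 2: bytes[2:4] = A1 73 -> value 14753 (2 byte(s))
  byte[4]=0xEC cont=1 payload=0x6C=108: acc |= 108<<0 -> acc=108 shift=7
  byte[5]=0x3B cont=0 payload=0x3B=59: acc |= 59<<7 -> acc=7660 shift=14 [end]
Varint 3: bytes[4:6] = EC 3B -> value 7660 (2 byte(s))
  byte[6]=0xD5 cont=1 payload=0x55=85: acc |= 85<<0 -> acc=85 shift=7
  byte[7]=0xEB cont=1 payload=0x6B=107: acc |= 107<<7 -> acc=13781 shift=14
  byte[8]=0x13 cont=0 payload=0x13=19: acc |= 19<<14 -> acc=325077 shift=21 [end]
Varint 4: bytes[6:9] = D5 EB 13 -> value 325077 (3 byte(s))
  byte[9]=0xD6 cont=1 payload=0x56=86: acc |= 86<<0 -> acc=86 shift=7
  byte[10]=0x6A cont=0 payload=0x6A=106: acc |= 106<<7 -> acc=13654 shift=14 [end]
Varint 5: bytes[9:11] = D6 6A -> value 13654 (2 byte(s))
  byte[11]=0xE9 cont=1 payload=0x69=105: acc |= 105<<0 -> acc=105 shift=7
  byte[12]=0xF9 cont=1 payload=0x79=121: acc |= 121<<7 -> acc=15593 shift=14
  byte[13]=0x1E cont=0 payload=0x1E=30: acc |= 30<<14 -> acc=507113 shift=21 [end]
Varint 6: bytes[11:14] = E9 F9 1E -> value 507113 (3 byte(s))
  byte[14]=0x3D cont=0 payload=0x3D=61: acc |= 61<<0 -> acc=61 shift=7 [end]
Varint 7: bytes[14:15] = 3D -> value 61 (1 byte(s))

Answer: 14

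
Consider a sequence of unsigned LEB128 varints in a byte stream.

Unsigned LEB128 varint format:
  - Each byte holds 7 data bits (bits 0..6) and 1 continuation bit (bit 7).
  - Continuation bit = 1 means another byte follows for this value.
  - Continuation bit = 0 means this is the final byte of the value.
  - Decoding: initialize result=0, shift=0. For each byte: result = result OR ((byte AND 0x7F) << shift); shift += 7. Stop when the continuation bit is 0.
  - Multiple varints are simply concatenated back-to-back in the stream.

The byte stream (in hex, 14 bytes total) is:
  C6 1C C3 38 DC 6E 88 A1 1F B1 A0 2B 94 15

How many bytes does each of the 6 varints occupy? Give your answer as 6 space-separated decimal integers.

  byte[0]=0xC6 cont=1 payload=0x46=70: acc |= 70<<0 -> acc=70 shift=7
  byte[1]=0x1C cont=0 payload=0x1C=28: acc |= 28<<7 -> acc=3654 shift=14 [end]
Varint 1: bytes[0:2] = C6 1C -> value 3654 (2 byte(s))
  byte[2]=0xC3 cont=1 payload=0x43=67: acc |= 67<<0 -> acc=67 shift=7
  byte[3]=0x38 cont=0 payload=0x38=56: acc |= 56<<7 -> acc=7235 shift=14 [end]
Varint 2: bytes[2:4] = C3 38 -> value 7235 (2 byte(s))
  byte[4]=0xDC cont=1 payload=0x5C=92: acc |= 92<<0 -> acc=92 shift=7
  byte[5]=0x6E cont=0 payload=0x6E=110: acc |= 110<<7 -> acc=14172 shift=14 [end]
Varint 3: bytes[4:6] = DC 6E -> value 14172 (2 byte(s))
  byte[6]=0x88 cont=1 payload=0x08=8: acc |= 8<<0 -> acc=8 shift=7
  byte[7]=0xA1 cont=1 payload=0x21=33: acc |= 33<<7 -> acc=4232 shift=14
  byte[8]=0x1F cont=0 payload=0x1F=31: acc |= 31<<14 -> acc=512136 shift=21 [end]
Varint 4: bytes[6:9] = 88 A1 1F -> value 512136 (3 byte(s))
  byte[9]=0xB1 cont=1 payload=0x31=49: acc |= 49<<0 -> acc=49 shift=7
  byte[10]=0xA0 cont=1 payload=0x20=32: acc |= 32<<7 -> acc=4145 shift=14
  byte[11]=0x2B cont=0 payload=0x2B=43: acc |= 43<<14 -> acc=708657 shift=21 [end]
Varint 5: bytes[9:12] = B1 A0 2B -> value 708657 (3 byte(s))
  byte[12]=0x94 cont=1 payload=0x14=20: acc |= 20<<0 -> acc=20 shift=7
  byte[13]=0x15 cont=0 payload=0x15=21: acc |= 21<<7 -> acc=2708 shift=14 [end]
Varint 6: bytes[12:14] = 94 15 -> value 2708 (2 byte(s))

Answer: 2 2 2 3 3 2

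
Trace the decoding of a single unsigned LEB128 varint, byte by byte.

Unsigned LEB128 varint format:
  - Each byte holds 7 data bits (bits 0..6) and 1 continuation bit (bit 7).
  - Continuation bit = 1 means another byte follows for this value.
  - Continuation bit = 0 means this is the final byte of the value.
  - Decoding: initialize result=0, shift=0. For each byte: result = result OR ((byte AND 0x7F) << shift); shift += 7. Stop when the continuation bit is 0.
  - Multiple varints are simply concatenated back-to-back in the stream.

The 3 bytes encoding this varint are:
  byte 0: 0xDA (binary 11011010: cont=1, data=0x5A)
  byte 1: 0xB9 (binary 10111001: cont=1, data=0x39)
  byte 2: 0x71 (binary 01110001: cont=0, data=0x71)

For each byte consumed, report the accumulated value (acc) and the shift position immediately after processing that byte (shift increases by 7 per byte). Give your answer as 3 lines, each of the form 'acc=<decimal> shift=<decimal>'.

Answer: acc=90 shift=7
acc=7386 shift=14
acc=1858778 shift=21

Derivation:
byte 0=0xDA: payload=0x5A=90, contrib = 90<<0 = 90; acc -> 90, shift -> 7
byte 1=0xB9: payload=0x39=57, contrib = 57<<7 = 7296; acc -> 7386, shift -> 14
byte 2=0x71: payload=0x71=113, contrib = 113<<14 = 1851392; acc -> 1858778, shift -> 21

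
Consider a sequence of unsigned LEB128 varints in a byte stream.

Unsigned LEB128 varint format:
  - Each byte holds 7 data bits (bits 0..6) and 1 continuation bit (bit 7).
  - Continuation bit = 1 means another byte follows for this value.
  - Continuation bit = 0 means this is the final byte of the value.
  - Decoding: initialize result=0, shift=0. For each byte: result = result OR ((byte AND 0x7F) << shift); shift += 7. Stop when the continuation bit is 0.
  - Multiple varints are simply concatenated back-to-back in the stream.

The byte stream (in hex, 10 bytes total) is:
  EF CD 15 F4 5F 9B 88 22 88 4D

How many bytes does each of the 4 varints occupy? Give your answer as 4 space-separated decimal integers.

Answer: 3 2 3 2

Derivation:
  byte[0]=0xEF cont=1 payload=0x6F=111: acc |= 111<<0 -> acc=111 shift=7
  byte[1]=0xCD cont=1 payload=0x4D=77: acc |= 77<<7 -> acc=9967 shift=14
  byte[2]=0x15 cont=0 payload=0x15=21: acc |= 21<<14 -> acc=354031 shift=21 [end]
Varint 1: bytes[0:3] = EF CD 15 -> value 354031 (3 byte(s))
  byte[3]=0xF4 cont=1 payload=0x74=116: acc |= 116<<0 -> acc=116 shift=7
  byte[4]=0x5F cont=0 payload=0x5F=95: acc |= 95<<7 -> acc=12276 shift=14 [end]
Varint 2: bytes[3:5] = F4 5F -> value 12276 (2 byte(s))
  byte[5]=0x9B cont=1 payload=0x1B=27: acc |= 27<<0 -> acc=27 shift=7
  byte[6]=0x88 cont=1 payload=0x08=8: acc |= 8<<7 -> acc=1051 shift=14
  byte[7]=0x22 cont=0 payload=0x22=34: acc |= 34<<14 -> acc=558107 shift=21 [end]
Varint 3: bytes[5:8] = 9B 88 22 -> value 558107 (3 byte(s))
  byte[8]=0x88 cont=1 payload=0x08=8: acc |= 8<<0 -> acc=8 shift=7
  byte[9]=0x4D cont=0 payload=0x4D=77: acc |= 77<<7 -> acc=9864 shift=14 [end]
Varint 4: bytes[8:10] = 88 4D -> value 9864 (2 byte(s))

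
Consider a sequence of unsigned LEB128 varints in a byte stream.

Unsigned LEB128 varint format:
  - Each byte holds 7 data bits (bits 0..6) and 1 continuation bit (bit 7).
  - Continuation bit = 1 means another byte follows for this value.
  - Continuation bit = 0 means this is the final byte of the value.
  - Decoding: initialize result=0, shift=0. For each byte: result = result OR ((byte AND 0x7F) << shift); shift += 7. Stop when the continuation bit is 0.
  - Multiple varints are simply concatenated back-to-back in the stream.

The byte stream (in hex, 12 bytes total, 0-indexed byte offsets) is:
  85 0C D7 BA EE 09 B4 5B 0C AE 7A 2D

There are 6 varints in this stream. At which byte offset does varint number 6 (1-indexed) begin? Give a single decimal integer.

  byte[0]=0x85 cont=1 payload=0x05=5: acc |= 5<<0 -> acc=5 shift=7
  byte[1]=0x0C cont=0 payload=0x0C=12: acc |= 12<<7 -> acc=1541 shift=14 [end]
Varint 1: bytes[0:2] = 85 0C -> value 1541 (2 byte(s))
  byte[2]=0xD7 cont=1 payload=0x57=87: acc |= 87<<0 -> acc=87 shift=7
  byte[3]=0xBA cont=1 payload=0x3A=58: acc |= 58<<7 -> acc=7511 shift=14
  byte[4]=0xEE cont=1 payload=0x6E=110: acc |= 110<<14 -> acc=1809751 shift=21
  byte[5]=0x09 cont=0 payload=0x09=9: acc |= 9<<21 -> acc=20684119 shift=28 [end]
Varint 2: bytes[2:6] = D7 BA EE 09 -> value 20684119 (4 byte(s))
  byte[6]=0xB4 cont=1 payload=0x34=52: acc |= 52<<0 -> acc=52 shift=7
  byte[7]=0x5B cont=0 payload=0x5B=91: acc |= 91<<7 -> acc=11700 shift=14 [end]
Varint 3: bytes[6:8] = B4 5B -> value 11700 (2 byte(s))
  byte[8]=0x0C cont=0 payload=0x0C=12: acc |= 12<<0 -> acc=12 shift=7 [end]
Varint 4: bytes[8:9] = 0C -> value 12 (1 byte(s))
  byte[9]=0xAE cont=1 payload=0x2E=46: acc |= 46<<0 -> acc=46 shift=7
  byte[10]=0x7A cont=0 payload=0x7A=122: acc |= 122<<7 -> acc=15662 shift=14 [end]
Varint 5: bytes[9:11] = AE 7A -> value 15662 (2 byte(s))
  byte[11]=0x2D cont=0 payload=0x2D=45: acc |= 45<<0 -> acc=45 shift=7 [end]
Varint 6: bytes[11:12] = 2D -> value 45 (1 byte(s))

Answer: 11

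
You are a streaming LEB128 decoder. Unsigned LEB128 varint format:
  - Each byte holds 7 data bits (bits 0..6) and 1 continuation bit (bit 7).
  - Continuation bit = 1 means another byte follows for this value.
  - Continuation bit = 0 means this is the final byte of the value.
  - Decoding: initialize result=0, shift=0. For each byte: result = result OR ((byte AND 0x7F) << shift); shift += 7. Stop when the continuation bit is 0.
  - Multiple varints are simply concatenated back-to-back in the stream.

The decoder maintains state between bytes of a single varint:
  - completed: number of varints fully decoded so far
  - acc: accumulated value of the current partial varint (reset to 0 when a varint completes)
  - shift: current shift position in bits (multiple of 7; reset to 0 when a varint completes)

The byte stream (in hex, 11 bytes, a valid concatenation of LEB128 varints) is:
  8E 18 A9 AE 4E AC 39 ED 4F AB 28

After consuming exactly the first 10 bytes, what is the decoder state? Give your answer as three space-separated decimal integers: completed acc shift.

byte[0]=0x8E cont=1 payload=0x0E: acc |= 14<<0 -> completed=0 acc=14 shift=7
byte[1]=0x18 cont=0 payload=0x18: varint #1 complete (value=3086); reset -> completed=1 acc=0 shift=0
byte[2]=0xA9 cont=1 payload=0x29: acc |= 41<<0 -> completed=1 acc=41 shift=7
byte[3]=0xAE cont=1 payload=0x2E: acc |= 46<<7 -> completed=1 acc=5929 shift=14
byte[4]=0x4E cont=0 payload=0x4E: varint #2 complete (value=1283881); reset -> completed=2 acc=0 shift=0
byte[5]=0xAC cont=1 payload=0x2C: acc |= 44<<0 -> completed=2 acc=44 shift=7
byte[6]=0x39 cont=0 payload=0x39: varint #3 complete (value=7340); reset -> completed=3 acc=0 shift=0
byte[7]=0xED cont=1 payload=0x6D: acc |= 109<<0 -> completed=3 acc=109 shift=7
byte[8]=0x4F cont=0 payload=0x4F: varint #4 complete (value=10221); reset -> completed=4 acc=0 shift=0
byte[9]=0xAB cont=1 payload=0x2B: acc |= 43<<0 -> completed=4 acc=43 shift=7

Answer: 4 43 7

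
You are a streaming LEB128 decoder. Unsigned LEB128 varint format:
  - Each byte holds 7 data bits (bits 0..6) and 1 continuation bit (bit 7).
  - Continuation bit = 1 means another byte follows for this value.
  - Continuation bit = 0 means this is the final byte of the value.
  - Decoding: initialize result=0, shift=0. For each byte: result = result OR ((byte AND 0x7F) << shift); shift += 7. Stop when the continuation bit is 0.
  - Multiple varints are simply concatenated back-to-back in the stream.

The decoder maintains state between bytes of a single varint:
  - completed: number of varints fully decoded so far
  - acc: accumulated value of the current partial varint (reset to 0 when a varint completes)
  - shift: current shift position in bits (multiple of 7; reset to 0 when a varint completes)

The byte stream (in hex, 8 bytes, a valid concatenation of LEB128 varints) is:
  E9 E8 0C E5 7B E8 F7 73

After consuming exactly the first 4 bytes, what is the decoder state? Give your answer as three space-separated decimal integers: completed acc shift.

byte[0]=0xE9 cont=1 payload=0x69: acc |= 105<<0 -> completed=0 acc=105 shift=7
byte[1]=0xE8 cont=1 payload=0x68: acc |= 104<<7 -> completed=0 acc=13417 shift=14
byte[2]=0x0C cont=0 payload=0x0C: varint #1 complete (value=210025); reset -> completed=1 acc=0 shift=0
byte[3]=0xE5 cont=1 payload=0x65: acc |= 101<<0 -> completed=1 acc=101 shift=7

Answer: 1 101 7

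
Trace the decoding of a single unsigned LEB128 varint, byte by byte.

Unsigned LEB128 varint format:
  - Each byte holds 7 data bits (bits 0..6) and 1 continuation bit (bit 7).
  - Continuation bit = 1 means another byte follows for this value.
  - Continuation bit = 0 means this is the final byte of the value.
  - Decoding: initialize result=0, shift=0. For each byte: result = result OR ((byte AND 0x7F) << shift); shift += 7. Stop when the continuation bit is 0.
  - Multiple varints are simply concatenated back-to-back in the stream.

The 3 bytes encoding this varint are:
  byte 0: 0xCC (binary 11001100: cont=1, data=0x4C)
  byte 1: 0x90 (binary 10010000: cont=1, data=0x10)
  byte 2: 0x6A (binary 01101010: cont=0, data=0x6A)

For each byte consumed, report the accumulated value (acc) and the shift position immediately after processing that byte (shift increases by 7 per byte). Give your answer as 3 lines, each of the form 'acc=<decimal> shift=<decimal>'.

Answer: acc=76 shift=7
acc=2124 shift=14
acc=1738828 shift=21

Derivation:
byte 0=0xCC: payload=0x4C=76, contrib = 76<<0 = 76; acc -> 76, shift -> 7
byte 1=0x90: payload=0x10=16, contrib = 16<<7 = 2048; acc -> 2124, shift -> 14
byte 2=0x6A: payload=0x6A=106, contrib = 106<<14 = 1736704; acc -> 1738828, shift -> 21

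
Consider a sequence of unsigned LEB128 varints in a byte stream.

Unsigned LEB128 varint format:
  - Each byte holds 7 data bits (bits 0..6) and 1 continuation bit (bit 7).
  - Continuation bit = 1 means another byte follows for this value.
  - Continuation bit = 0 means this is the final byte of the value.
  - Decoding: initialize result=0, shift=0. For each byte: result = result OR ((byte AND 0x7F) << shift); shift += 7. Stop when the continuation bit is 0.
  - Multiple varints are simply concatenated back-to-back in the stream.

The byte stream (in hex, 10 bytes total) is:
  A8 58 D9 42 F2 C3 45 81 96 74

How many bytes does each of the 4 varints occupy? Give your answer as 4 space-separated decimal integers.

Answer: 2 2 3 3

Derivation:
  byte[0]=0xA8 cont=1 payload=0x28=40: acc |= 40<<0 -> acc=40 shift=7
  byte[1]=0x58 cont=0 payload=0x58=88: acc |= 88<<7 -> acc=11304 shift=14 [end]
Varint 1: bytes[0:2] = A8 58 -> value 11304 (2 byte(s))
  byte[2]=0xD9 cont=1 payload=0x59=89: acc |= 89<<0 -> acc=89 shift=7
  byte[3]=0x42 cont=0 payload=0x42=66: acc |= 66<<7 -> acc=8537 shift=14 [end]
Varint 2: bytes[2:4] = D9 42 -> value 8537 (2 byte(s))
  byte[4]=0xF2 cont=1 payload=0x72=114: acc |= 114<<0 -> acc=114 shift=7
  byte[5]=0xC3 cont=1 payload=0x43=67: acc |= 67<<7 -> acc=8690 shift=14
  byte[6]=0x45 cont=0 payload=0x45=69: acc |= 69<<14 -> acc=1139186 shift=21 [end]
Varint 3: bytes[4:7] = F2 C3 45 -> value 1139186 (3 byte(s))
  byte[7]=0x81 cont=1 payload=0x01=1: acc |= 1<<0 -> acc=1 shift=7
  byte[8]=0x96 cont=1 payload=0x16=22: acc |= 22<<7 -> acc=2817 shift=14
  byte[9]=0x74 cont=0 payload=0x74=116: acc |= 116<<14 -> acc=1903361 shift=21 [end]
Varint 4: bytes[7:10] = 81 96 74 -> value 1903361 (3 byte(s))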